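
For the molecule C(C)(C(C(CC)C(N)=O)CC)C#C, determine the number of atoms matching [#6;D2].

3

Check the 13 heavy atoms by environment: 4× C (D1) → no; 4× C (D3) → no; 3× C (D2) → match; 1× O (D1) → no; 1× N (D1) → no.
That gives 3 matching atoms.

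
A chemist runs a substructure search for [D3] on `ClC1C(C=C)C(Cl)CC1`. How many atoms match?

The query [D3] means: atom with exactly three heavy-atom neighbours.
Check the 9 heavy atoms by environment: 3× C (D3) → match; 3× C (D2) → no; 2× Cl (D1) → no; 1× C (D1) → no.
That gives 3 matching atoms.

3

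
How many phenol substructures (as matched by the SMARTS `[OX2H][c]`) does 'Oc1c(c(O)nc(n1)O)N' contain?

3

[OX2H][c] is the SMARTS for a phenol: a hydroxyl oxygen attached to an aromatic carbon.
The molecule carries 3 separate instances of a hydroxyl group (-OH) meeting every constraint; each maps to a distinct set of atoms, giving 3 matches.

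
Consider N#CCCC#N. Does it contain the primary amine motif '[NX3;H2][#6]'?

The pattern [NX3;H2][#6] describes a trivalent nitrogen with two H attached to carbon — a primary amine.
The closest candidate here is a nitrile (-C#N), but the nitrogen is NX1 (triple-bonded), not NX3 with two H. No other fragment satisfies the full query, so there is no match.

No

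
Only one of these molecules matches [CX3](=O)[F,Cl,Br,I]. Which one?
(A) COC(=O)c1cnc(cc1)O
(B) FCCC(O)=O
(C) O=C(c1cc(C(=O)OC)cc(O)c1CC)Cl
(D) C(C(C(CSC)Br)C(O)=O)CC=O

C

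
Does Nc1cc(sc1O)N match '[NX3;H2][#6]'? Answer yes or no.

The pattern [NX3;H2][#6] describes a trivalent nitrogen with two H attached to carbon — a primary amine.
The molecule carries a primary amino group (-NH2), whose atoms satisfy every constraint of the query, so the pattern matches.

Yes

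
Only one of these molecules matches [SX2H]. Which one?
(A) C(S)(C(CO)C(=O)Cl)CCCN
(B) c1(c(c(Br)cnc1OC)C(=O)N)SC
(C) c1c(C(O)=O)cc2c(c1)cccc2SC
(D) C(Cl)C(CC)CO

[SX2H] describes an aliphatic sulfur with two connections, one being H (a thiol).
(A) contains a thiol (-SH), which satisfies every atom and bond constraint.
(B) has a methylthio ether (-SCH3) but the sulfur has H0 (bonded to two carbons), not H1.
(C) has a methylthio ether (-SCH3) but the sulfur has H0 (bonded to two carbons), not H1.
(D) has a hydroxyl group (-OH) but it is an -OH, not an -SH.
So the answer is (A).

A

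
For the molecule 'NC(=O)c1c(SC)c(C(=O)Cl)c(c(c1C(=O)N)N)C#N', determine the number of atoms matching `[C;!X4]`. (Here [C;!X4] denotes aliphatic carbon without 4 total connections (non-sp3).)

4

The query [C;!X4] means: aliphatic carbon that does not have four total connections.
Check the 20 heavy atoms by environment: 6× c (aromatic, X3) → no; 3× C (X3) → match; 3× O (X1) → no; 3× N (X3) → no; 1× C (X2) → match; 1× N (X1) → no; 1× Cl (X1) → no; 1× S (X2) → no; 1× C (X4) → no.
Summing the matching environments: 3 + 1 = 4 matching atoms.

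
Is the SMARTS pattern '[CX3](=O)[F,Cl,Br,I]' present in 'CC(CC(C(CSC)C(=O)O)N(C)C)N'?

The pattern [CX3](=O)[F,Cl,Br,I] describes a carbonyl carbon bonded to a halogen — an acyl halide.
The closest candidate here is a carboxylic acid group (-C(=O)OH), but the carbonyl is bonded to -OH, not to a halogen. No other fragment satisfies the full query, so there is no match.

No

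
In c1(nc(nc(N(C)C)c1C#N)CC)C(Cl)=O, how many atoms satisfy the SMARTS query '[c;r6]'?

The query [c;r6] means: aromatic carbon that belongs to a six-membered ring.
Check the 16 heavy atoms by environment: 2× n (aromatic, in 6-ring) → no; 4× c (aromatic, in 6-ring) → match; 6× C (acyclic) → no; 2× N (acyclic) → no; 1× O (acyclic) → no; 1× Cl (acyclic) → no.
That gives 4 matching atoms.

4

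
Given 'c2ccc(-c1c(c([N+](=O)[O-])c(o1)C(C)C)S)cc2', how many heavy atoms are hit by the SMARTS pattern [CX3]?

0

Check the 18 heavy atoms by environment: 1× o (aromatic, X2) → no; 10× c (aromatic, X3) → no; 3× C (X4) → no; 1× N (charge +1, X3) → no; 1× O (charge -1, X1) → no; 1× O (X1) → no; 1× S (X2) → no.
No environment satisfies the query, so 0 matching atoms.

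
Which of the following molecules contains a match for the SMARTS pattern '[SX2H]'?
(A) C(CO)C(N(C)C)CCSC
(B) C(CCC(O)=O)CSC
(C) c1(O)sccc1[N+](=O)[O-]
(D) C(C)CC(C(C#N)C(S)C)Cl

D

[SX2H] describes an aliphatic sulfur with two connections, one being H (a thiol).
(A) has a hydroxyl group (-OH) but it is an -OH, not an -SH.
(B) has a methylthio ether (-SCH3) but the sulfur has H0 (bonded to two carbons), not H1.
(C) has a hydroxyl group (-OH) but it is an -OH, not an -SH.
(D) contains a thiol (-SH), which satisfies every atom and bond constraint.
So the answer is (D).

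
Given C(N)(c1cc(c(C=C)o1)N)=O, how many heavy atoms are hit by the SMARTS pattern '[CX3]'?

3

The query [CX3] means: C with X3: aliphatic carbon with exactly 3 total connections.
Check the 11 heavy atoms by environment: 1× o (aromatic, X2) → no; 4× c (aromatic, X3) → no; 3× C (X3) → match; 2× N (X3) → no; 1× O (X1) → no.
That gives 3 matching atoms.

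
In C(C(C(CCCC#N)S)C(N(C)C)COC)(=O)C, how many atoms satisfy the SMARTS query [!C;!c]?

5

Check the 18 heavy atoms by environment: 13× C → no; 2× O → match; 2× N → match; 1× S → match.
Summing the matching environments: 2 + 2 + 1 = 5 matching atoms.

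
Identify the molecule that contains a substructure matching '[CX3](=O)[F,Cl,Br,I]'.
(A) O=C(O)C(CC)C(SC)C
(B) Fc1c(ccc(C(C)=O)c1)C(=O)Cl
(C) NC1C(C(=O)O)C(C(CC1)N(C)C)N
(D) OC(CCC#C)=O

[CX3](=O)[F,Cl,Br,I] describes a carbonyl carbon bonded to a halogen (an acyl halide).
(A) has a carboxylic acid group (-C(=O)OH) but the carbonyl is bonded to -OH, not to a halogen.
(B) contains an acyl chloride (-C(=O)Cl), which satisfies every atom and bond constraint.
(C) has a carboxylic acid group (-C(=O)OH) but the carbonyl is bonded to -OH, not to a halogen.
(D) has a carboxylic acid group (-C(=O)OH) but the carbonyl is bonded to -OH, not to a halogen.
So the answer is (B).

B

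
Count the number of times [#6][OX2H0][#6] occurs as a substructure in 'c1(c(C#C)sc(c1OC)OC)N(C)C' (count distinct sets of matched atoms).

[#6][OX2H0][#6] is the SMARTS for an ether: an aliphatic oxygen bridging two carbons with no H on the oxygen.
The molecule carries 2 separate instances of a methoxy ether (-OCH3) meeting every constraint; each maps to a distinct set of atoms, giving 2 matches.

2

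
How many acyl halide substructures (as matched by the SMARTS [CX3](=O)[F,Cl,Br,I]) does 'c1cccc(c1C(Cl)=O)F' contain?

1

[CX3](=O)[F,Cl,Br,I] is the SMARTS for an acyl halide: a carbonyl carbon bonded to a halogen.
Exactly one fragment in the molecule meets all constraints, giving 1 match.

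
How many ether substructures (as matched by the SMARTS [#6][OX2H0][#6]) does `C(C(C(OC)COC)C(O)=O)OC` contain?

[#6][OX2H0][#6] is the SMARTS for an ether: an aliphatic oxygen bridging two carbons with no H on the oxygen.
The molecule carries 3 separate instances of a methoxy ether (-OCH3) meeting every constraint; each maps to a distinct set of atoms, giving 3 matches.

3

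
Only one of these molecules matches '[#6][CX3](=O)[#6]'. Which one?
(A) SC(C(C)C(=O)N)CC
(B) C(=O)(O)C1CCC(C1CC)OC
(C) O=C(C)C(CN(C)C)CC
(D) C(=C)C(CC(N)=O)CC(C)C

[#6][CX3](=O)[#6] describes a carbonyl carbon (no H) flanked by two carbons (a ketone).
(A) has a primary amide (-C(=O)NH2) but one neighbour of the carbonyl carbon is N, not C.
(B) has a carboxylic acid group (-C(=O)OH) but one neighbour of the carbonyl carbon is O, not C.
(C) contains an acetyl/ketone group (-C(=O)CH3), which satisfies every atom and bond constraint.
(D) has a primary amide (-C(=O)NH2) but one neighbour of the carbonyl carbon is N, not C.
So the answer is (C).

C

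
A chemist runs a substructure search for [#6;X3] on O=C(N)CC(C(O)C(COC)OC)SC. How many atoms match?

1

The query [#6;X3] means: any carbon (aromatic or not) with three total connections.
Check the 15 heavy atoms by environment: 8× C (X4) → no; 1× S (X2) → no; 3× O (X2) → no; 1× C (X3) → match; 1× O (X1) → no; 1× N (X3) → no.
That gives 1 matching atom.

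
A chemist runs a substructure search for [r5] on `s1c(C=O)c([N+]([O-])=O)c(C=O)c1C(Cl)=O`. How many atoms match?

5

The query [r5] means: r5 matches atoms in a five-membered ring.
Check the 15 heavy atoms by environment: 1× s (aromatic, in 5-ring) → match; 4× c (aromatic, in 5-ring) → match; 3× C (acyclic) → no; 4× O (acyclic) → no; 1× Cl (acyclic) → no; 1× N (charge +1, acyclic) → no; 1× O (charge -1, acyclic) → no.
Summing the matching environments: 1 + 4 = 5 matching atoms.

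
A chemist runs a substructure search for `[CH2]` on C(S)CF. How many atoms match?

2

The query [CH2] means: aliphatic carbon with exactly two hydrogens.
Check the 4 heavy atoms by environment: 2× C (H2) → match; 1× S (H1) → no; 1× F (H0) → no.
That gives 2 matching atoms.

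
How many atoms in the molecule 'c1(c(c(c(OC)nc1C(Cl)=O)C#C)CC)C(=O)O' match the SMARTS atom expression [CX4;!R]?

3

The query [CX4;!R] means: aliphatic carbon with four total connections, not in a ring.
Check the 18 heavy atoms by environment: 1× n (aromatic, X2, in 6-ring) → no; 5× c (aromatic, X3, in 6-ring) → no; 2× C (X3, acyclic) → no; 2× O (X1, acyclic) → no; 1× Cl (X1, acyclic) → no; 2× O (X2, acyclic) → no; 2× C (X2, acyclic) → no; 3× C (X4, acyclic) → match.
That gives 3 matching atoms.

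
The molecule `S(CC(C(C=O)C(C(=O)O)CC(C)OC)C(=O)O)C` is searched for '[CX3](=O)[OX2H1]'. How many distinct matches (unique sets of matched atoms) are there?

2

[CX3](=O)[OX2H1] is the SMARTS for a carboxylic acid: an sp2 carbon double-bonded to O and single-bonded to an -OH oxygen.
The molecule carries 2 separate instances of a carboxylic acid group (-C(=O)OH) meeting every constraint; each maps to a distinct set of atoms, giving 2 matches.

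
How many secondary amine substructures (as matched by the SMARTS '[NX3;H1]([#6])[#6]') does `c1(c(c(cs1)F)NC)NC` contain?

[NX3;H1]([#6])[#6] is the SMARTS for a secondary amine: a trivalent nitrogen with one H, bonded to two carbons.
The molecule carries 2 separate instances of an N-methylamino group (-NHCH3) meeting every constraint; each maps to a distinct set of atoms, giving 2 matches.

2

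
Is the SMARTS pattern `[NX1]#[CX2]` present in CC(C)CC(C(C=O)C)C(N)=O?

The pattern [NX1]#[CX2] describes a nitrogen triple-bonded to a two-connected carbon — a nitrile.
The closest candidate here is a primary amide (-C(=O)NH2), but the nitrogen is NX3, not NX1. No other fragment satisfies the full query, so there is no match.

No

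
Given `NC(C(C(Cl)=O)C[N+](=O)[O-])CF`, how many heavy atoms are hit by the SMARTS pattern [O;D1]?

3

The query [O;D1] means: aliphatic oxygen bonded to exactly one heavy atom.
Check the 12 heavy atoms by environment: 2× C (D2) → no; 3× C (D3) → no; 1× N (D1) → no; 1× F (D1) → no; 2× O (D1) → match; 1× Cl (D1) → no; 1× N (charge +1, D3) → no; 1× O (charge -1, D1) → match.
Summing the matching environments: 2 + 1 = 3 matching atoms.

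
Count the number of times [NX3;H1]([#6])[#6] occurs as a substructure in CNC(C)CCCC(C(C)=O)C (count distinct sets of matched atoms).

1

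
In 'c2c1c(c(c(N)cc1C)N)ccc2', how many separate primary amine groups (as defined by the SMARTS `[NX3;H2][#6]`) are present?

[NX3;H2][#6] is the SMARTS for a primary amine: a trivalent nitrogen with two H attached to carbon.
The molecule carries 2 separate instances of a primary amino group (-NH2) meeting every constraint; each maps to a distinct set of atoms, giving 2 matches.

2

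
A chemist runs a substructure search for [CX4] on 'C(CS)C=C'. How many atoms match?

2

The query [CX4] means: C with X4: aliphatic carbon with exactly 4 total connections (bonds + H).
Check the 5 heavy atoms by environment: 2× C (X4) → match; 1× S (X2) → no; 2× C (X3) → no.
That gives 2 matching atoms.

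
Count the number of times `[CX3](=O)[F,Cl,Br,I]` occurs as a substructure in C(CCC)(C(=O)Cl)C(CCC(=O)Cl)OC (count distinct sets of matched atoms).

2

[CX3](=O)[F,Cl,Br,I] is the SMARTS for an acyl halide: a carbonyl carbon bonded to a halogen.
The molecule carries 2 separate instances of an acyl chloride (-C(=O)Cl) meeting every constraint; each maps to a distinct set of atoms, giving 2 matches.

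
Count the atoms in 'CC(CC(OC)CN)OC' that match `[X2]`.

2

The query [X2] means: any atom with exactly two total connections (bonds + H).
Check the 10 heavy atoms by environment: 7× C (X4) → no; 2× O (X2) → match; 1× N (X3) → no.
That gives 2 matching atoms.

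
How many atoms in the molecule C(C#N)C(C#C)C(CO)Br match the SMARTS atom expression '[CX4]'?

4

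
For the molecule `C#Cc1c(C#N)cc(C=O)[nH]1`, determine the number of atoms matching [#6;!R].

The query [#6;!R] means: carbon not in any ring.
Check the 11 heavy atoms by environment: 1× n (aromatic, in 5-ring) → no; 4× c (aromatic, in 5-ring) → no; 4× C (acyclic) → match; 1× N (acyclic) → no; 1× O (acyclic) → no.
That gives 4 matching atoms.

4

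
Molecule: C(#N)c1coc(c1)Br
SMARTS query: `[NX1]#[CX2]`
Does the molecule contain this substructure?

The pattern [NX1]#[CX2] describes a nitrogen triple-bonded to a two-connected carbon — a nitrile.
The molecule carries a nitrile (-C#N), whose atoms satisfy every constraint of the query, so the pattern matches.

Yes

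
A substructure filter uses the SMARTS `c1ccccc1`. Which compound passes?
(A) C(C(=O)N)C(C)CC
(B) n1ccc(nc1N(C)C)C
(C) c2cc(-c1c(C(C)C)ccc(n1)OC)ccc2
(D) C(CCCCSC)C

C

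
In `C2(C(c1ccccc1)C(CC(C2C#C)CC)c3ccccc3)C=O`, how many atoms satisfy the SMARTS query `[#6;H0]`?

Check the 24 heavy atoms by environment: 2× C (H2) → no; 7× C (H1) → no; 2× c (aromatic, H0) → match; 10× c (aromatic, H1) → no; 1× C (H3) → no; 1× O (H0) → no; 1× C (H0) → match.
Summing the matching environments: 2 + 1 = 3 matching atoms.

3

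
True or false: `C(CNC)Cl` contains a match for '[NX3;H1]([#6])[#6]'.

True

The pattern [NX3;H1]([#6])[#6] describes a trivalent nitrogen with one H, bonded to two carbons — a secondary amine.
The molecule carries an N-methylamino group (-NHCH3), whose atoms satisfy every constraint of the query, so the pattern matches.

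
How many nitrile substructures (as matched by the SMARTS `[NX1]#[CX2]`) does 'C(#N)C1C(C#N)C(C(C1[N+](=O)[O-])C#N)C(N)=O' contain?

[NX1]#[CX2] is the SMARTS for a nitrile: a nitrogen triple-bonded to a two-connected carbon.
The molecule carries 3 separate instances of a nitrile (-C#N) meeting every constraint; each maps to a distinct set of atoms, giving 3 matches.

3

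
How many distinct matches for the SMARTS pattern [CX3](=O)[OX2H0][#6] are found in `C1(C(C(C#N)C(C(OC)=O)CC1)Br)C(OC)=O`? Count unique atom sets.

2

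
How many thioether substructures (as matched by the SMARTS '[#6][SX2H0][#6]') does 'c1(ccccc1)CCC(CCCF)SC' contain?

1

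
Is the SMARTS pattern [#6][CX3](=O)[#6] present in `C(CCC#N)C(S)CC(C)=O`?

Yes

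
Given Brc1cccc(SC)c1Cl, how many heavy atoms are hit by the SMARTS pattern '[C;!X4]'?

0

The query [C;!X4] means: aliphatic carbon that does not have four total connections.
Check the 10 heavy atoms by environment: 6× c (aromatic, X3) → no; 1× S (X2) → no; 1× C (X4) → no; 1× Cl (X1) → no; 1× Br (X1) → no.
No environment satisfies the query, so 0 matching atoms.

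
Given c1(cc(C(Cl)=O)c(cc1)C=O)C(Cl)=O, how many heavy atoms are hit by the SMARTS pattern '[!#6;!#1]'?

5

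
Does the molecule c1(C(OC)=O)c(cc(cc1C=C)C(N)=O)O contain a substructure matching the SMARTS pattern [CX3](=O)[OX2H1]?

No

The pattern [CX3](=O)[OX2H1] describes an sp2 carbon double-bonded to O and single-bonded to an -OH oxygen — a carboxylic acid.
The closest candidate here is a primary amide (-C(=O)NH2), but the carbonyl is bonded to N, not to an -OH oxygen. No other fragment satisfies the full query, so there is no match.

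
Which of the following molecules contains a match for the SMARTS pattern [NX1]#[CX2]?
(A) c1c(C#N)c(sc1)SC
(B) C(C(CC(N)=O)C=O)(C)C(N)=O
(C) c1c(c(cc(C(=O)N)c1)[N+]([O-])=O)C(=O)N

A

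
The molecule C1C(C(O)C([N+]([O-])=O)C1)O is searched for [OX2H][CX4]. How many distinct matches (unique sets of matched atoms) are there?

2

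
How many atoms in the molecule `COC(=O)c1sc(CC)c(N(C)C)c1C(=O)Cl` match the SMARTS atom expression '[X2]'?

The query [X2] means: any atom with exactly two total connections (bonds + H).
Check the 17 heavy atoms by environment: 1× s (aromatic, X2) → match; 4× c (aromatic, X3) → no; 5× C (X4) → no; 2× C (X3) → no; 2× O (X1) → no; 1× Cl (X1) → no; 1× O (X2) → match; 1× N (X3) → no.
Summing the matching environments: 1 + 1 = 2 matching atoms.

2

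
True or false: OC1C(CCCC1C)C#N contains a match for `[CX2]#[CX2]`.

False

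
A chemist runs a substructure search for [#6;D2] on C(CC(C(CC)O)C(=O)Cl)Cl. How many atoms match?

3

The query [#6;D2] means: any carbon bonded to exactly two heavy atoms.
Check the 11 heavy atoms by environment: 3× C (D2) → match; 3× C (D3) → no; 1× C (D1) → no; 2× O (D1) → no; 2× Cl (D1) → no.
That gives 3 matching atoms.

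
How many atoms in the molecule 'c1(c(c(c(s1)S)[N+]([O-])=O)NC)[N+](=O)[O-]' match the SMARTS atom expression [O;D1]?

4

The query [O;D1] means: aliphatic oxygen bonded to exactly one heavy atom.
Check the 14 heavy atoms by environment: 1× s (aromatic, D2) → no; 4× c (aromatic, D3) → no; 1× S (D1) → no; 2× N (charge +1, D3) → no; 2× O (charge -1, D1) → match; 2× O (D1) → match; 1× N (D2) → no; 1× C (D1) → no.
Summing the matching environments: 2 + 2 = 4 matching atoms.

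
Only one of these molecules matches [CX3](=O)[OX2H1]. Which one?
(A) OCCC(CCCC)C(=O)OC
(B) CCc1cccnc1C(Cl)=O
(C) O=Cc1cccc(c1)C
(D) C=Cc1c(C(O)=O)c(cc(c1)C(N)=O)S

D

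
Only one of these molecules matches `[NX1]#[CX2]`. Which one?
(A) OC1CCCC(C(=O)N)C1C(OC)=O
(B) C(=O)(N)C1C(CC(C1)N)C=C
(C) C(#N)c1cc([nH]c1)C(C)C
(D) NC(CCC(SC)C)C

C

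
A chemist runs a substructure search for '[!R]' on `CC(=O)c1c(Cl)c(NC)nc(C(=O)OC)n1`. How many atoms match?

10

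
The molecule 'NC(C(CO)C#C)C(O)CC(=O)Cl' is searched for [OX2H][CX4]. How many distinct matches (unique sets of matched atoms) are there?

2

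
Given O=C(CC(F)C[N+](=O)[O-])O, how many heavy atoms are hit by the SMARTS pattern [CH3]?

The query [CH3] means: aliphatic carbon with exactly three hydrogens.
Check the 10 heavy atoms by environment: 2× C (H2) → no; 1× C (H1) → no; 1× F (H0) → no; 1× N (charge +1, H0) → no; 1× O (charge -1, H0) → no; 2× O (H0) → no; 1× C (H0) → no; 1× O (H1) → no.
No environment satisfies the query, so 0 matching atoms.

0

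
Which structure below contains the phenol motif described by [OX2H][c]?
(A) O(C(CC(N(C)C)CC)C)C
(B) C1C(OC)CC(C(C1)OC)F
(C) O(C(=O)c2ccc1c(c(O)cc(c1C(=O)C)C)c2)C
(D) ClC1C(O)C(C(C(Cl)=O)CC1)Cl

[OX2H][c] describes a hydroxyl oxygen attached to an aromatic carbon (a phenol).
(A) has a methoxy ether (-OCH3) but the oxygen has H0, not H1.
(B) has a methoxy ether (-OCH3) but the oxygen has H0, not H1.
(C) contains a hydroxyl group (-OH), which satisfies every atom and bond constraint.
(D) has a hydroxyl group (-OH) but the -OH is on an aliphatic carbon, not an aromatic c.
So the answer is (C).

C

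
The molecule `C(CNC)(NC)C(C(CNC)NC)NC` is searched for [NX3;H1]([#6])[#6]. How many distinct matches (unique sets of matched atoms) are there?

5

[NX3;H1]([#6])[#6] is the SMARTS for a secondary amine: a trivalent nitrogen with one H, bonded to two carbons.
The molecule carries 5 separate instances of an N-methylamino group (-NHCH3) meeting every constraint; each maps to a distinct set of atoms, giving 5 matches.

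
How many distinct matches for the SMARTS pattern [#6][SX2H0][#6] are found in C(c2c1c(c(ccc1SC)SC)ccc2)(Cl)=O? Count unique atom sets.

[#6][SX2H0][#6] is the SMARTS for a thioether: an aliphatic sulfur bridging two carbons with no H on the sulfur.
The molecule carries 2 separate instances of a methylthio ether (-SCH3) meeting every constraint; each maps to a distinct set of atoms, giving 2 matches.

2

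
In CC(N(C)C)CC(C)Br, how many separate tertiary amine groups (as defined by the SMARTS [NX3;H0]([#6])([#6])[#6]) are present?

1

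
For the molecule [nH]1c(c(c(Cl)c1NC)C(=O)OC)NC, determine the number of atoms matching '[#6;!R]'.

4

The query [#6;!R] means: carbon not in any ring.
Check the 14 heavy atoms by environment: 1× n (aromatic, in 5-ring) → no; 4× c (aromatic, in 5-ring) → no; 2× N (acyclic) → no; 4× C (acyclic) → match; 2× O (acyclic) → no; 1× Cl (acyclic) → no.
That gives 4 matching atoms.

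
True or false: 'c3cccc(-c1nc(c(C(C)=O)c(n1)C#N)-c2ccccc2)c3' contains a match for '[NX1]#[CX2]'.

The pattern [NX1]#[CX2] describes a nitrogen triple-bonded to a two-connected carbon — a nitrile.
The molecule carries a nitrile (-C#N), whose atoms satisfy every constraint of the query, so the pattern matches.

True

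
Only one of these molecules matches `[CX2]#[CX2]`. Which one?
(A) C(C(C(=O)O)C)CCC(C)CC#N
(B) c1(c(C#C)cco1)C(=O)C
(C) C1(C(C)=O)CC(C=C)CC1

B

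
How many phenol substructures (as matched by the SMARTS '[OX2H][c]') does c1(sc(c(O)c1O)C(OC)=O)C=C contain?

2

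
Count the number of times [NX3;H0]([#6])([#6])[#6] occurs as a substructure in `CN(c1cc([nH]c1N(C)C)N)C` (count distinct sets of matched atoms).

2

[NX3;H0]([#6])([#6])[#6] is the SMARTS for a tertiary amine: a trivalent nitrogen with no H, bonded to three carbons.
The molecule carries 2 separate instances of a dimethylamino group (-N(CH3)2) meeting every constraint; each maps to a distinct set of atoms, giving 2 matches.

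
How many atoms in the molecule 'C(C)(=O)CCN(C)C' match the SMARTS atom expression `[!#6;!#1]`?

2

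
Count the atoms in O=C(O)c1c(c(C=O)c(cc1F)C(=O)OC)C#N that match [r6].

6

Check the 18 heavy atoms by environment: 6× c (aromatic, in 6-ring) → match; 5× C (acyclic) → no; 5× O (acyclic) → no; 1× F (acyclic) → no; 1× N (acyclic) → no.
That gives 6 matching atoms.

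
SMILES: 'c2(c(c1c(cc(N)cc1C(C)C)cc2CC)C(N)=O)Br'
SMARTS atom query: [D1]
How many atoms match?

7

Check the 20 heavy atoms by environment: 7× c (aromatic, D3) → no; 3× c (aromatic, D2) → no; 2× N (D1) → match; 2× C (D3) → no; 3× C (D1) → match; 1× O (D1) → match; 1× C (D2) → no; 1× Br (D1) → match.
Summing the matching environments: 2 + 3 + 1 + 1 = 7 matching atoms.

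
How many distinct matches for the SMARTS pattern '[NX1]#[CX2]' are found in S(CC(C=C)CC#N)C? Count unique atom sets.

1

[NX1]#[CX2] is the SMARTS for a nitrile: a nitrogen triple-bonded to a two-connected carbon.
Exactly one fragment in the molecule meets all constraints, giving 1 match.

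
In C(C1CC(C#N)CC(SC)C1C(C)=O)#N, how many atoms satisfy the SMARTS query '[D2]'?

The query [D2] means: atom with exactly two heavy-atom neighbours.
Check the 15 heavy atoms by environment: 5× C (D3) → no; 4× C (D2) → match; 2× N (D1) → no; 1× S (D2) → match; 2× C (D1) → no; 1× O (D1) → no.
Summing the matching environments: 4 + 1 = 5 matching atoms.

5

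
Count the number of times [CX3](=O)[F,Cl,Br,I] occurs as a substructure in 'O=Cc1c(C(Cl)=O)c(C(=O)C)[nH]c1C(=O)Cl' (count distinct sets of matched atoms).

[CX3](=O)[F,Cl,Br,I] is the SMARTS for an acyl halide: a carbonyl carbon bonded to a halogen.
The molecule carries 2 separate instances of an acyl chloride (-C(=O)Cl) meeting every constraint; each maps to a distinct set of atoms, giving 2 matches.

2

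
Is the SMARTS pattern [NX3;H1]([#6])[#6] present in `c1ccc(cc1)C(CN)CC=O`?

The pattern [NX3;H1]([#6])[#6] describes a trivalent nitrogen with one H, bonded to two carbons — a secondary amine.
The closest candidate here is a primary amino group (-NH2), but the nitrogen has H2 and only one carbon neighbour. No other fragment satisfies the full query, so there is no match.

No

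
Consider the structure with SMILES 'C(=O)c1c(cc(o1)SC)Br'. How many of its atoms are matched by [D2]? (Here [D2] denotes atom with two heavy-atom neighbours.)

The query [D2] means: atom with exactly two heavy-atom neighbours.
Check the 10 heavy atoms by environment: 1× o (aromatic, D2) → match; 3× c (aromatic, D3) → no; 1× c (aromatic, D2) → match; 1× C (D2) → match; 1× O (D1) → no; 1× Br (D1) → no; 1× S (D2) → match; 1× C (D1) → no.
Summing the matching environments: 1 + 1 + 1 + 1 = 4 matching atoms.

4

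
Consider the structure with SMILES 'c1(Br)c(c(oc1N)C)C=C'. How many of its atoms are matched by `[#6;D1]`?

2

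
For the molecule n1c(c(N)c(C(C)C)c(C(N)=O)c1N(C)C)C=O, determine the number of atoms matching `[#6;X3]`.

7

The query [#6;X3] means: any carbon (aromatic or not) with three total connections.
Check the 18 heavy atoms by environment: 1× n (aromatic, X2) → no; 5× c (aromatic, X3) → match; 5× C (X4) → no; 3× N (X3) → no; 2× C (X3) → match; 2× O (X1) → no.
Summing the matching environments: 5 + 2 = 7 matching atoms.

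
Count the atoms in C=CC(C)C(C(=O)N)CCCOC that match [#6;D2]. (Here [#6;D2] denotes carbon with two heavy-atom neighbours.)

4

The query [#6;D2] means: any carbon bonded to exactly two heavy atoms.
Check the 13 heavy atoms by environment: 4× C (D2) → match; 3× C (D3) → no; 3× C (D1) → no; 1× O (D1) → no; 1× N (D1) → no; 1× O (D2) → no.
That gives 4 matching atoms.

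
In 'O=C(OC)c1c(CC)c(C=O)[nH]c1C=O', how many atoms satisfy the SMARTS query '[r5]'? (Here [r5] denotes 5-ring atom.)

The query [r5] means: r5 matches atoms in a five-membered ring.
Check the 15 heavy atoms by environment: 1× n (aromatic, in 5-ring) → match; 4× c (aromatic, in 5-ring) → match; 6× C (acyclic) → no; 4× O (acyclic) → no.
Summing the matching environments: 1 + 4 = 5 matching atoms.

5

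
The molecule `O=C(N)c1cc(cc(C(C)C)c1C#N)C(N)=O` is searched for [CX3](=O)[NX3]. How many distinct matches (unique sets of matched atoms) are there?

[CX3](=O)[NX3] is the SMARTS for an amide: a carbonyl carbon bonded to a trivalent nitrogen.
The molecule carries 2 separate instances of a primary amide (-C(=O)NH2) meeting every constraint; each maps to a distinct set of atoms, giving 2 matches.

2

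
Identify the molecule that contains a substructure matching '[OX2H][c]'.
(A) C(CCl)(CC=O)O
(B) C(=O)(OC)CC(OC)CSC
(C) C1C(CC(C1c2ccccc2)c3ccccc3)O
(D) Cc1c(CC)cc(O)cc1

D

[OX2H][c] describes a hydroxyl oxygen attached to an aromatic carbon (a phenol).
(A) has a hydroxyl group (-OH) but the -OH is on an aliphatic carbon, not an aromatic c.
(B) has a methoxy ether (-OCH3) but the oxygen has H0, not H1.
(C) has a hydroxyl group (-OH) but the -OH is on an aliphatic carbon, not an aromatic c.
(D) contains a hydroxyl group (-OH), which satisfies every atom and bond constraint.
So the answer is (D).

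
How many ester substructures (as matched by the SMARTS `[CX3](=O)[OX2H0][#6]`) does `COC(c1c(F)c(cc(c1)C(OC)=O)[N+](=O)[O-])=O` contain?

2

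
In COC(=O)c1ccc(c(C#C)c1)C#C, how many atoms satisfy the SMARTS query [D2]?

6

The query [D2] means: atom with exactly two heavy-atom neighbours.
Check the 14 heavy atoms by environment: 3× c (aromatic, D3) → no; 3× c (aromatic, D2) → match; 1× C (D3) → no; 1× O (D1) → no; 1× O (D2) → match; 3× C (D1) → no; 2× C (D2) → match.
Summing the matching environments: 3 + 1 + 2 = 6 matching atoms.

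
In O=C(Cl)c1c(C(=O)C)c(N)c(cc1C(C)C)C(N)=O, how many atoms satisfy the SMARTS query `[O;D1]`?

3

Check the 19 heavy atoms by environment: 5× c (aromatic, D3) → no; 1× c (aromatic, D2) → no; 2× N (D1) → no; 4× C (D3) → no; 3× O (D1) → match; 3× C (D1) → no; 1× Cl (D1) → no.
That gives 3 matching atoms.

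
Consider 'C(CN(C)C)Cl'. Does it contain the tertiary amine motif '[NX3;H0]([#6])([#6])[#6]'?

Yes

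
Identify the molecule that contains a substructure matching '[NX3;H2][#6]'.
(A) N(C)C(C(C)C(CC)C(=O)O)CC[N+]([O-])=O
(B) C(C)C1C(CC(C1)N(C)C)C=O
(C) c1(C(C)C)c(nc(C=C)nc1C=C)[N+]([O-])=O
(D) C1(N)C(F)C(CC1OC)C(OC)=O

D

[NX3;H2][#6] describes a trivalent nitrogen with two H attached to carbon (a primary amine).
(A) has a nitro group (-[N+](=O)[O-]) but the nitrogen is [N+] with no H, not NX3H2.
(B) has a dimethylamino group (-N(CH3)2) but the nitrogen has H0, not H2.
(C) has a nitro group (-[N+](=O)[O-]) but the nitrogen is [N+] with no H, not NX3H2.
(D) contains a primary amino group (-NH2), which satisfies every atom and bond constraint.
So the answer is (D).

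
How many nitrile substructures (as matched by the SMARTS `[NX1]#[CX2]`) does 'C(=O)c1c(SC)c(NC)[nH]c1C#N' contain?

[NX1]#[CX2] is the SMARTS for a nitrile: a nitrogen triple-bonded to a two-connected carbon.
Exactly one fragment in the molecule meets all constraints, giving 1 match.

1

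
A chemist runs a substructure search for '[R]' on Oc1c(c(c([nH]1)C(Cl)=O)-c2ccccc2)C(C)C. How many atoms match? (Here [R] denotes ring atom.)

The query [R] means: R matches any atom that is part of a ring.
Check the 18 heavy atoms by environment: 1× n (aromatic, in 5-ring) → match; 4× c (aromatic, in 5-ring) → match; 4× C (acyclic) → no; 2× O (acyclic) → no; 1× Cl (acyclic) → no; 6× c (aromatic, in 6-ring) → match.
Summing the matching environments: 1 + 4 + 6 = 11 matching atoms.

11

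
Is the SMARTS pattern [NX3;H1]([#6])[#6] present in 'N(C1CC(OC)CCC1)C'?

Yes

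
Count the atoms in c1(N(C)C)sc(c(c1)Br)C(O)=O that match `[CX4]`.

2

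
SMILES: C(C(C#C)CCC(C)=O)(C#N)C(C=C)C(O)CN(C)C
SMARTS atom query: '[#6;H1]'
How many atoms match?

The query [#6;H1] means: any carbon bearing exactly one hydrogen.
Check the 20 heavy atoms by environment: 4× C (H2) → no; 6× C (H1) → match; 1× O (H1) → no; 3× C (H0) → no; 2× N (H0) → no; 1× O (H0) → no; 3× C (H3) → no.
That gives 6 matching atoms.

6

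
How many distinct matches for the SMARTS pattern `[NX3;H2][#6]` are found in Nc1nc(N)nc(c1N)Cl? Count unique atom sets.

3

[NX3;H2][#6] is the SMARTS for a primary amine: a trivalent nitrogen with two H attached to carbon.
The molecule carries 3 separate instances of a primary amino group (-NH2) meeting every constraint; each maps to a distinct set of atoms, giving 3 matches.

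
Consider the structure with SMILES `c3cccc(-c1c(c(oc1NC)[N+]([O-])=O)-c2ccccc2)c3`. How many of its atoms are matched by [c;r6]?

12

Check the 22 heavy atoms by environment: 1× o (aromatic, in 5-ring) → no; 4× c (aromatic, in 5-ring) → no; 12× c (aromatic, in 6-ring) → match; 1× N (acyclic) → no; 1× C (acyclic) → no; 1× N (charge +1, acyclic) → no; 1× O (charge -1, acyclic) → no; 1× O (acyclic) → no.
That gives 12 matching atoms.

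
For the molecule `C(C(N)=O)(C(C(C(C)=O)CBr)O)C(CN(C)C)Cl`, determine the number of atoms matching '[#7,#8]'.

5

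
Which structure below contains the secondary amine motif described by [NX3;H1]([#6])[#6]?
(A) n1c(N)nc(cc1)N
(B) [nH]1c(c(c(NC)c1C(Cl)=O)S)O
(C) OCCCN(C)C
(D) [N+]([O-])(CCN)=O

B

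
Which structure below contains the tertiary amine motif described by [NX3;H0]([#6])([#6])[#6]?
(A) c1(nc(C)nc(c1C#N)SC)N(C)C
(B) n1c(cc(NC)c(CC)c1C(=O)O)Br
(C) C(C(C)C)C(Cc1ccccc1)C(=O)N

A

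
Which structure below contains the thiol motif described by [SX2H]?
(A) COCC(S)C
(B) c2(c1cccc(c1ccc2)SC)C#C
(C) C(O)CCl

[SX2H] describes an aliphatic sulfur with two connections, one being H (a thiol).
(A) contains a thiol (-SH), which satisfies every atom and bond constraint.
(B) has a methylthio ether (-SCH3) but the sulfur has H0 (bonded to two carbons), not H1.
(C) has a hydroxyl group (-OH) but it is an -OH, not an -SH.
So the answer is (A).

A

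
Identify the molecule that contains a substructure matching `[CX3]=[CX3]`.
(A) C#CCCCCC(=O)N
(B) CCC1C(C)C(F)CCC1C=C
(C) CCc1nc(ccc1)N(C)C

[CX3]=[CX3] describes a non-aromatic C=C double bond between two sp2 carbons (an alkene).
(A) has an ethynyl group (-C#CH) but the C-C bond is a triple bond, not a double bond.
(B) contains a vinyl group (-CH=CH2), which satisfies every atom and bond constraint.
(C) has an ethyl group (-CH2CH3) but its C-C bond is a single bond between CX4 carbons, not CX3=CX3.
So the answer is (B).

B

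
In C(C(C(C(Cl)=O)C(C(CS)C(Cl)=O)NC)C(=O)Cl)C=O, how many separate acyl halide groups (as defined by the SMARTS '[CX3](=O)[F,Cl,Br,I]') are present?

[CX3](=O)[F,Cl,Br,I] is the SMARTS for an acyl halide: a carbonyl carbon bonded to a halogen.
The molecule carries 3 separate instances of an acyl chloride (-C(=O)Cl) meeting every constraint; each maps to a distinct set of atoms, giving 3 matches.

3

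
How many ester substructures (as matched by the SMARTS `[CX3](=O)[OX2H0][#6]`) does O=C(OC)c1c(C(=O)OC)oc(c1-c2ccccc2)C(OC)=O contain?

3

[CX3](=O)[OX2H0][#6] is the SMARTS for an ester: a carbonyl carbon bonded to an oxygen that is itself bonded to carbon (no H on that O).
The molecule carries 3 separate instances of a methyl-ester group (-C(=O)OCH3) meeting every constraint; each maps to a distinct set of atoms, giving 3 matches.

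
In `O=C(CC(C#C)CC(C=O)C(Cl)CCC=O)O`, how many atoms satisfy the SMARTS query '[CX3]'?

Check the 17 heavy atoms by environment: 7× C (X4) → no; 3× C (X3) → match; 3× O (X1) → no; 2× C (X2) → no; 1× O (X2) → no; 1× Cl (X1) → no.
That gives 3 matching atoms.

3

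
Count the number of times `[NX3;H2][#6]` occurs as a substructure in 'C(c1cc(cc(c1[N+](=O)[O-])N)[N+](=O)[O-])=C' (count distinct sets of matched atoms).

1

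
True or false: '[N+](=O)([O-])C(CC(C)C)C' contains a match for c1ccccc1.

False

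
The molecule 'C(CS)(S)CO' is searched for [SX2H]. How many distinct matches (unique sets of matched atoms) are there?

2

[SX2H] is the SMARTS for a thiol: an aliphatic sulfur with two connections, one being H.
The molecule carries 2 separate instances of a thiol (-SH) meeting every constraint; each maps to a distinct set of atoms, giving 2 matches.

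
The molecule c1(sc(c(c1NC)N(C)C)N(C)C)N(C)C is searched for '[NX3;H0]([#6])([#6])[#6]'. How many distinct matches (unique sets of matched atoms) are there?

[NX3;H0]([#6])([#6])[#6] is the SMARTS for a tertiary amine: a trivalent nitrogen with no H, bonded to three carbons.
The molecule carries 3 separate instances of a dimethylamino group (-N(CH3)2) meeting every constraint; each maps to a distinct set of atoms, giving 3 matches.

3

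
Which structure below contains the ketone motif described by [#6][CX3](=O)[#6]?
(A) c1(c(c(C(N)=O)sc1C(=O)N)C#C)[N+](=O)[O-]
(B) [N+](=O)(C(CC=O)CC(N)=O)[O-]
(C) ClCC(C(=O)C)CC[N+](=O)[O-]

C

[#6][CX3](=O)[#6] describes a carbonyl carbon (no H) flanked by two carbons (a ketone).
(A) has a primary amide (-C(=O)NH2) but one neighbour of the carbonyl carbon is N, not C.
(B) has an aldehyde (-CHO) but the carbonyl carbon has H1, so it is not flanked by two carbons.
(C) contains an acetyl/ketone group (-C(=O)CH3), which satisfies every atom and bond constraint.
So the answer is (C).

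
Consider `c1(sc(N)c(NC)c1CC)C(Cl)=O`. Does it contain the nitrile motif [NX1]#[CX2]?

The pattern [NX1]#[CX2] describes a nitrogen triple-bonded to a two-connected carbon — a nitrile.
The closest candidate here is a primary amino group (-NH2), but the nitrogen is NX3 (three connections), not NX1 triple-bonded. No other fragment satisfies the full query, so there is no match.

No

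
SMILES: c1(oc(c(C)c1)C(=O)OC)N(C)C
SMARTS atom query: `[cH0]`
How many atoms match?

3

The query [cH0] means: aromatic carbon with no attached hydrogen (substituted or ring-fusion).
Check the 13 heavy atoms by environment: 1× o (aromatic, H0) → no; 3× c (aromatic, H0) → match; 1× c (aromatic, H1) → no; 4× C (H3) → no; 1× C (H0) → no; 2× O (H0) → no; 1× N (H0) → no.
That gives 3 matching atoms.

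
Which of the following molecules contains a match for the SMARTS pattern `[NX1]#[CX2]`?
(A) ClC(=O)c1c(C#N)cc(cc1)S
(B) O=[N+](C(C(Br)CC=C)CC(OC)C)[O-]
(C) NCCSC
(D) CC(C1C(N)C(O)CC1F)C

A

[NX1]#[CX2] describes a nitrogen triple-bonded to a two-connected carbon (a nitrile).
(A) contains a nitrile (-C#N), which satisfies every atom and bond constraint.
(B) has a nitro group (-[N+](=O)[O-]) but there is no C#N triple bond.
(C) has a primary amino group (-NH2) but the nitrogen is NX3 (three connections), not NX1 triple-bonded.
(D) has a primary amino group (-NH2) but the nitrogen is NX3 (three connections), not NX1 triple-bonded.
So the answer is (A).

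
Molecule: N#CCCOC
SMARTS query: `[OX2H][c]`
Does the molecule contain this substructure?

No

The pattern [OX2H][c] describes a hydroxyl oxygen attached to an aromatic carbon — a phenol.
The closest candidate here is a methoxy ether (-OCH3), but the oxygen has H0, not H1. No other fragment satisfies the full query, so there is no match.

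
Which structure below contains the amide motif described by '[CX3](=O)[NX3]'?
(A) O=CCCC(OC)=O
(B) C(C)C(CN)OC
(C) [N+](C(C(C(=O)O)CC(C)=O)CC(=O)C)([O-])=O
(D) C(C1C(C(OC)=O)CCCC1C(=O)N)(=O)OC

D

[CX3](=O)[NX3] describes a carbonyl carbon bonded to a trivalent nitrogen (an amide).
(A) has a methyl-ester group (-C(=O)OCH3) but the carbonyl is bonded to O, not to an NX3 nitrogen.
(B) has a primary amino group (-NH2) but the -NH2 is not attached to a carbonyl carbon.
(C) has a carboxylic acid group (-C(=O)OH) but the carbonyl is bonded to O, not to an NX3 nitrogen.
(D) contains a primary amide (-C(=O)NH2), which satisfies every atom and bond constraint.
So the answer is (D).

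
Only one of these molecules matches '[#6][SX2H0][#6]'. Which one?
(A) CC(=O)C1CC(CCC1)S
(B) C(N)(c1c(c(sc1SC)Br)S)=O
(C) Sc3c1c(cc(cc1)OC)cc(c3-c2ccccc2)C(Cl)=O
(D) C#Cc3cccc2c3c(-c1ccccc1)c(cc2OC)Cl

B

[#6][SX2H0][#6] describes an aliphatic sulfur bridging two carbons with no H on the sulfur (a thioether).
(A) has a thiol (-SH) but the sulfur has H1, not H0 bridging two carbons.
(B) contains a methylthio ether (-SCH3), which satisfies every atom and bond constraint.
(C) has a methoxy ether (-OCH3) but the bridging atom is O, not S.
(D) has a methoxy ether (-OCH3) but the bridging atom is O, not S.
So the answer is (B).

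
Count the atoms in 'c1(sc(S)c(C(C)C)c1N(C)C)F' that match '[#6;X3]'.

The query [#6;X3] means: any carbon (aromatic or not) with three total connections.
Check the 13 heavy atoms by environment: 1× s (aromatic, X2) → no; 4× c (aromatic, X3) → match; 5× C (X4) → no; 1× S (X2) → no; 1× F (X1) → no; 1× N (X3) → no.
That gives 4 matching atoms.

4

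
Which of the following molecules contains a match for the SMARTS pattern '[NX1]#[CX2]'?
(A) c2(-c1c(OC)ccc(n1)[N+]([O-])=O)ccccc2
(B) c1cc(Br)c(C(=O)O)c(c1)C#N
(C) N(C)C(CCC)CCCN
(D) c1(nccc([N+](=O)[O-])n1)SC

[NX1]#[CX2] describes a nitrogen triple-bonded to a two-connected carbon (a nitrile).
(A) has a nitro group (-[N+](=O)[O-]) but there is no C#N triple bond.
(B) contains a nitrile (-C#N), which satisfies every atom and bond constraint.
(C) has a primary amino group (-NH2) but the nitrogen is NX3 (three connections), not NX1 triple-bonded.
(D) has a nitro group (-[N+](=O)[O-]) but there is no C#N triple bond.
So the answer is (B).

B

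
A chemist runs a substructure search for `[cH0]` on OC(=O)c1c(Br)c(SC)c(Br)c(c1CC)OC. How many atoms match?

6

The query [cH0] means: aromatic carbon with no attached hydrogen (substituted or ring-fusion).
Check the 17 heavy atoms by environment: 6× c (aromatic, H0) → match; 1× S (H0) → no; 3× C (H3) → no; 1× C (H0) → no; 2× O (H0) → no; 1× O (H1) → no; 2× Br (H0) → no; 1× C (H2) → no.
That gives 6 matching atoms.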